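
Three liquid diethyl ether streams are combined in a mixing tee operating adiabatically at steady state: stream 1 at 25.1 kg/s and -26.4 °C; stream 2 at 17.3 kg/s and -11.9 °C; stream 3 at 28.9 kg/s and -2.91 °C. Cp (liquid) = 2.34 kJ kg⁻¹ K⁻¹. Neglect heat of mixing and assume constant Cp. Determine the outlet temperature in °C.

Adiabatic, steady state ⇒ Σ ṁᵢCp,ᵢ(T_out − Tᵢ) = 0
T_out = Σ ṁᵢCp,ᵢTᵢ / Σ ṁᵢCp,ᵢ
      = -2229.1 / 166.84 = -13.361 °C

T_out = -13.4 °C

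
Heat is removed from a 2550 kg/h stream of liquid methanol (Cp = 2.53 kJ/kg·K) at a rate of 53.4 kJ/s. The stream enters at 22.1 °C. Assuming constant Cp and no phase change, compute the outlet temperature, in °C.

T_out = -7.70 °C

Q = 53.4 kJ/s = 192240 kJ/h
ΔT = Q/(ṁ·Cp) = 192240/(2550×2.53) = 29.798 K
T_out = 22.1 − 29.798 = -7.6977 °C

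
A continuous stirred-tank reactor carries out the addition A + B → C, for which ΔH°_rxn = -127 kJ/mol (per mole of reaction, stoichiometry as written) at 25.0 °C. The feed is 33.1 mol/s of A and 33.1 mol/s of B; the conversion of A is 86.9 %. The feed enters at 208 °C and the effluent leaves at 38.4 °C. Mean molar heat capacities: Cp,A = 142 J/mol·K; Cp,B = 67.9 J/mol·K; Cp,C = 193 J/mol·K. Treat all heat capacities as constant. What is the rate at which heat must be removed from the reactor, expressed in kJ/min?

Extent of reaction ξ = 0.869 × 33.1 = 28.764 mol/s
Reaction term: ξ·ΔH°_rxn = 28.764 × -127 = -3653 kJ/s
Sensible, feed 208→25 °C: -1271.4 kJ/s
Outlet flows (mol/s): A 4.3361, B 4.3361, C 28.764
Sensible, products 25→38.4 °C: 86.585 kJ/s
Q = ΔH = -4837.9 kJ/s = -4837.9 kW
Heat removed = 290270 kJ/min

Q_out = 290000 kJ/min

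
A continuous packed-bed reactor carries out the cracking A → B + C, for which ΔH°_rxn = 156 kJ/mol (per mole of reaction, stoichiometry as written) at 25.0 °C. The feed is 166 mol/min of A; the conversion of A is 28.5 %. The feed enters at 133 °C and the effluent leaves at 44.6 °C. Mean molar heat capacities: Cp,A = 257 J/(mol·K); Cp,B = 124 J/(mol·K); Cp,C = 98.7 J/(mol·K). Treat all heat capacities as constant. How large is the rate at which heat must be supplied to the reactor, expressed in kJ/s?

Extent of reaction ξ = 0.285 × 166 = 47.31 mol/min
Reaction term: ξ·ΔH°_rxn = 47.31 × 156 = 7380.4 kJ/min
Sensible, feed 133→25 °C: -4607.5 kJ/min
Outlet flows (mol/min): A 118.69, B 47.31, C 47.31
Sensible, products 25→44.6 °C: 804.37 kJ/min
Q = ΔH = 3577.2 kJ/min = 59.621 kW
Heat supplied = 59.621 kJ/s

Q_in = 59.6 kJ/s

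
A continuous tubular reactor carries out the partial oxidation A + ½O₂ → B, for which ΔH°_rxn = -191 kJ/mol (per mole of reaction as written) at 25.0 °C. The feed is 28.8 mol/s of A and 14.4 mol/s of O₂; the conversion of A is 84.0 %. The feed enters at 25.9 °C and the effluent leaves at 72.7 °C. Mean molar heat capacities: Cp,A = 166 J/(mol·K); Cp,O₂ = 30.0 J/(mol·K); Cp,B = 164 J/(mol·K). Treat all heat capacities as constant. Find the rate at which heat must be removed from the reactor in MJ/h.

Q_out = 15800 MJ/h

Extent of reaction ξ = 0.840 × 28.8 = 24.192 mol/s
Reaction term: ξ·ΔH°_rxn = 24.192 × -191 = -4620.7 kJ/s
Sensible, feed 25.9→25 °C: -4.6915 kJ/s
Outlet flows (mol/s): A 4.608, O₂ 2.304, B 24.192
Sensible, products 25→72.7 °C: 229.03 kJ/s
Q = ΔH = -4396.3 kJ/s = -4396.3 kW
Heat removed = 15827 MJ/h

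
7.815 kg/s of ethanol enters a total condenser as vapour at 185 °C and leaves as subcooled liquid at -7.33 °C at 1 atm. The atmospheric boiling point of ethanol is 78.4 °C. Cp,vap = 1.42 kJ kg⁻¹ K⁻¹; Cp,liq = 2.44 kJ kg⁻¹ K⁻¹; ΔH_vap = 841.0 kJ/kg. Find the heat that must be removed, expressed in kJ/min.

vapour 185→78.4 °C: -151.37 kJ/kg
condensation at 78.4 °C: -841 kJ/kg
liquid 78.4→-7.33 °C: -209.18 kJ/kg
Δh = -151.37 + -841 + -209.18 = -1201.6 kJ/kg
Q = ṁ·Δh = 7.815 kg/s × -1201.6 kJ/kg = -9390.1 kJ/s
|Q| = 9390.1 kW = 563410 kJ/min

Q_c = 563000 kJ/min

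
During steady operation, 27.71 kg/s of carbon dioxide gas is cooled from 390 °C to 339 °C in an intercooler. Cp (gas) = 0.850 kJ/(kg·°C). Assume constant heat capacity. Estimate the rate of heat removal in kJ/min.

Q = ṁ·Cp·ΔT = 27.71 × 0.850 × (339 − 390) = -1201.2 kJ/s
Cooling duty = 72074 kJ/min

Q_c = 72100 kJ/min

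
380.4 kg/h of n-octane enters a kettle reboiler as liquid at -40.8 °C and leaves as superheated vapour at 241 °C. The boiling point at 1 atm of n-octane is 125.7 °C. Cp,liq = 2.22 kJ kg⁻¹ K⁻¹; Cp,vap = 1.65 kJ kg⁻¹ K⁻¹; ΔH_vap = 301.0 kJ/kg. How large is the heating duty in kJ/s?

liquid -40.8→125.7 °C: 369.63 kJ/kg
vaporisation at 125.7 °C: 301 kJ/kg
vapour 125.7→241 °C: 190.24 kJ/kg
Δh = 369.63 + 301 + 190.24 = 860.88 kJ/kg
Q = ṁ·Δh = 380.4 kg/h × 860.88 kJ/kg = 327480 kJ/h
|Q| = 90.966 kW

Q = 91.0 kJ/s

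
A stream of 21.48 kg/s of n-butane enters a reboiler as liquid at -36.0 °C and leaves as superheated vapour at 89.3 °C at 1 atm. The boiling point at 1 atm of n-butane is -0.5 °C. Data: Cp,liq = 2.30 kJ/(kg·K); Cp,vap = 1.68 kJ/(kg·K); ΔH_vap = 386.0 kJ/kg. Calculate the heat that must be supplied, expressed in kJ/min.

Q = 797000 kJ/min

liquid -36.0→-0.5 °C: 81.65 kJ/kg
vaporisation at -0.5 °C: 386 kJ/kg
vapour -0.5→89.3 °C: 150.86 kJ/kg
Δh = 81.65 + 386 + 150.86 = 618.51 kJ/kg
Q = ṁ·Δh = 21.48 kg/s × 618.51 kJ/kg = 13286 kJ/s
|Q| = 13286 kW = 797140 kJ/min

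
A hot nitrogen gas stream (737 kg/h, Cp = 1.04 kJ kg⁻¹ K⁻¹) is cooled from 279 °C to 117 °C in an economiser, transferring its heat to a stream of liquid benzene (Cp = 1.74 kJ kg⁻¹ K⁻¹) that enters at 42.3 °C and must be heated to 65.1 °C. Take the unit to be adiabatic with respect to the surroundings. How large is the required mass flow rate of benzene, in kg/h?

ṁ_c = 3130 kg/h

Heat released by hot stream: Q = 737 × 1.04 × (279 − 117) = 124170 kJ/h
Energy balance on cold side (adiabatic exchanger): Q = ṁ_c·Cp_c·(T_c,out − T_c,in)
ṁ_c = 124170 / [1.74 × (65.1 − 42.3)] = 3129.9 kg/h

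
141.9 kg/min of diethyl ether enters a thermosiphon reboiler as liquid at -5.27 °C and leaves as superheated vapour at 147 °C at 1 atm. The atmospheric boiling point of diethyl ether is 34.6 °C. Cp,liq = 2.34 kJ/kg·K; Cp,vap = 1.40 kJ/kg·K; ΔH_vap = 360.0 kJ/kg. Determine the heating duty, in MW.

Q = 1.44 MW

liquid -5.27→34.6 °C: 93.296 kJ/kg
vaporisation at 34.6 °C: 360 kJ/kg
vapour 34.6→147 °C: 157.36 kJ/kg
Δh = 93.296 + 360 + 157.36 = 610.66 kJ/kg
Q = ṁ·Δh = 141.9 kg/min × 610.66 kJ/kg = 86652 kJ/min
|Q| = 1444.2 kW = 1.4442 MW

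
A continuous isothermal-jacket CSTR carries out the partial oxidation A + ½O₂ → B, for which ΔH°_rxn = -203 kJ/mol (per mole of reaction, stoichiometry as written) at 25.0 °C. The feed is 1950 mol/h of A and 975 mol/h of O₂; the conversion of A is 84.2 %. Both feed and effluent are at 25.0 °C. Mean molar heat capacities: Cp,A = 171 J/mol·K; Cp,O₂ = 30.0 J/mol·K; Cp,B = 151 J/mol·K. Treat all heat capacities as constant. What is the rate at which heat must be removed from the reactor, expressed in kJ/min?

Q_out = 5560 kJ/min

Extent of reaction ξ = 0.842 × 1950 = 1641.9 mol/h
Reaction term: ξ·ΔH°_rxn = 1641.9 × -203 = -333310 kJ/h
Q = ΔH = -333310 kJ/h = -92.585 kW
Heat removed = 5555.1 kJ/min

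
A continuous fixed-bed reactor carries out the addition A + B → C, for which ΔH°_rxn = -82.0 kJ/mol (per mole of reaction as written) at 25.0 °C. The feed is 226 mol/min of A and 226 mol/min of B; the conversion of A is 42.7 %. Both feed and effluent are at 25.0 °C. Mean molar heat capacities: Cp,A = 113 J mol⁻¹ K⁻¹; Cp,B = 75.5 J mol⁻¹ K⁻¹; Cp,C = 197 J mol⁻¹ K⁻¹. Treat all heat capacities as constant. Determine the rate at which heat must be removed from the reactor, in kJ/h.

Q_out = 475000 kJ/h

Extent of reaction ξ = 0.427 × 226 = 96.502 mol/min
Reaction term: ξ·ΔH°_rxn = 96.502 × -82.0 = -7913.2 kJ/min
Q = ΔH = -7913.2 kJ/min = -131.89 kW
Heat removed = 474790 kJ/h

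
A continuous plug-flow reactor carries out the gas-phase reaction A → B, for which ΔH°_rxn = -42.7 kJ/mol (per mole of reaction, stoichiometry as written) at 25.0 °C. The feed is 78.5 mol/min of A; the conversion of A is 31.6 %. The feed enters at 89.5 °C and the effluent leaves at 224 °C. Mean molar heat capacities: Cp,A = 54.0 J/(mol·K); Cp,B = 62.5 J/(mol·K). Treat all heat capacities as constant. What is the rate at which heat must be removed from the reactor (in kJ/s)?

Q_out = 7.45 kJ/s

Extent of reaction ξ = 0.316 × 78.5 = 24.806 mol/min
Reaction term: ξ·ΔH°_rxn = 24.806 × -42.7 = -1059.2 kJ/min
Sensible, feed 89.5→25 °C: -273.42 kJ/min
Outlet flows (mol/min): A 53.694, B 24.806
Sensible, products 25→224 °C: 885.52 kJ/min
Q = ΔH = -447.11 kJ/min = -7.4519 kW
Heat removed = 7.4519 kJ/s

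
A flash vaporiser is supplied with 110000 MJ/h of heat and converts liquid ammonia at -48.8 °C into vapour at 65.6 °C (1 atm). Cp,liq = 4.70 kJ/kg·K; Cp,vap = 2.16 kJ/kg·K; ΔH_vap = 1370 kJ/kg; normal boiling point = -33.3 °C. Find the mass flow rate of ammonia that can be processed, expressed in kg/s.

Δh = 4.70×(-33.3−-48.8) + 1370 + 2.16×(65.6−-33.3) = 1656.5 kJ/kg
Q = 110000 MJ/h = 30556 kJ/s = 30556 kJ/s
ṁ = Q/Δh = 30556 / 1656.5 = 18.446 kg/s

ṁ = 18.4 kg/s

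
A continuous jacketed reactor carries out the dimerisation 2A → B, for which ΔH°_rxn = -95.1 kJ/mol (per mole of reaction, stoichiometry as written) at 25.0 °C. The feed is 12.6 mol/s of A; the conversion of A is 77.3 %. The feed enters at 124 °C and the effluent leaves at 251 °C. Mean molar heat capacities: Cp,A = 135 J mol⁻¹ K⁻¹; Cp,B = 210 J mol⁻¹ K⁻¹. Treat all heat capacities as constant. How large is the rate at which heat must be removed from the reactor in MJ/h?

Q_out = 1130 MJ/h

Extent of reaction ξ = 0.773 × 12.6 / 2 = 4.8699 mol/s
Reaction term: ξ·ΔH°_rxn = 4.8699 × -95.1 = -463.13 kJ/s
Sensible, feed 124→25 °C: -168.4 kJ/s
Outlet flows (mol/s): A 2.8602, B 4.8699
Sensible, products 25→251 °C: 318.39 kJ/s
Q = ΔH = -313.14 kJ/s = -313.14 kW
Heat removed = 1127.3 MJ/h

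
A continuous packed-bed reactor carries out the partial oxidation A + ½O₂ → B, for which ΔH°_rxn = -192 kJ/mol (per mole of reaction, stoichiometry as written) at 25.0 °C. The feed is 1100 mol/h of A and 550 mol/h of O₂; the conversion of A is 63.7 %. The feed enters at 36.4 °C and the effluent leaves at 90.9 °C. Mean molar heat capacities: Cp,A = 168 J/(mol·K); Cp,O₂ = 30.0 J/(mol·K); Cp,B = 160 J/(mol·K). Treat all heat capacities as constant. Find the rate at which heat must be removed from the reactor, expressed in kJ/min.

Extent of reaction ξ = 0.637 × 1100 = 700.7 mol/h
Reaction term: ξ·ΔH°_rxn = 700.7 × -192 = -134530 kJ/h
Sensible, feed 36.4→25 °C: -2294.8 kJ/h
Outlet flows (mol/h): A 399.3, O₂ 199.65, B 700.7
Sensible, products 25→90.9 °C: 12204 kJ/h
Q = ΔH = -124630 kJ/h = -34.618 kW
Heat removed = 2077.1 kJ/min

Q_out = 2080 kJ/min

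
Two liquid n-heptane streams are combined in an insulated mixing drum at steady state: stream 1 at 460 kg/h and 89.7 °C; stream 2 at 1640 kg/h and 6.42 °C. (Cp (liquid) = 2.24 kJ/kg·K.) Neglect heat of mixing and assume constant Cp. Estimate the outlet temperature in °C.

Energy balance with Q = 0: Σ ṁᵢCp,ᵢ(T_out − Tᵢ) = 0
T_out = Σ ṁᵢCp,ᵢTᵢ / Σ ṁᵢCp,ᵢ
      = 116010 / 4704 = 24.662 °C

T_out = 24.7 °C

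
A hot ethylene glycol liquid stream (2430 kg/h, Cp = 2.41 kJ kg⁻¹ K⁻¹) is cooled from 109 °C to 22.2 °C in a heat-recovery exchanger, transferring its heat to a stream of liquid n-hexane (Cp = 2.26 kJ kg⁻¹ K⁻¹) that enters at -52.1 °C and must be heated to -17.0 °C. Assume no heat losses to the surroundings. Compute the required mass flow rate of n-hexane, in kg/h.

Heat released by hot stream: Q = 2430 × 2.41 × (109 − 22.2) = 508330 kJ/h
Energy balance on cold side (adiabatic exchanger): Q = ṁ_c·Cp_c·(T_c,out − T_c,in)
ṁ_c = 508330 / [2.26 × (-17.0 − -52.1)] = 6408.1 kg/h

ṁ_c = 6410 kg/h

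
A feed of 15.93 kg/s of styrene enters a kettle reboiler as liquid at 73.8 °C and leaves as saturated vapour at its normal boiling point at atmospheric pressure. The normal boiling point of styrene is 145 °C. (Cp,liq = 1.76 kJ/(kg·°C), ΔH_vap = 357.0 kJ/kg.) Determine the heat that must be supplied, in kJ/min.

Q = 461000 kJ/min

liquid 73.8→145 °C: 125.31 kJ/kg
vaporisation at 145 °C: 357 kJ/kg
Δh = 125.31 + 357 = 482.31 kJ/kg
Q = ṁ·Δh = 15.93 kg/s × 482.31 kJ/kg = 7683.2 kJ/s
|Q| = 7683.2 kW = 460990 kJ/min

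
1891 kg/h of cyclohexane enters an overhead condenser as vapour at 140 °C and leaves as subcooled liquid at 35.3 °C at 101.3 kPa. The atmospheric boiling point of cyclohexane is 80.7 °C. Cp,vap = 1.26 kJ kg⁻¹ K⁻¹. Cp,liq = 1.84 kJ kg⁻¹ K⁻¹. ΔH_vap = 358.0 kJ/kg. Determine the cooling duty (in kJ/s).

vapour 140→80.7 °C: -74.718 kJ/kg
condensation at 80.7 °C: -358 kJ/kg
liquid 80.7→35.3 °C: -83.536 kJ/kg
Δh = -74.718 + -358 + -83.536 = -516.25 kJ/kg
Q = ṁ·Δh = 1891 kg/h × -516.25 kJ/kg = -976240 kJ/h
|Q| = 271.18 kW

Q_c = 271 kJ/s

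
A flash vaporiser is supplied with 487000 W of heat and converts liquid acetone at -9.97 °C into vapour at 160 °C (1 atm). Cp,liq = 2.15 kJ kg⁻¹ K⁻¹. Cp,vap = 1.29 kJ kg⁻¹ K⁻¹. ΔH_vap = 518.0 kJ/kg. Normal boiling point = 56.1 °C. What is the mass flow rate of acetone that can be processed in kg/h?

ṁ = 2210 kg/h

Δh = 2.15×(56.1−-9.97) + 518.0 + 1.29×(160−56.1) = 794.08 kJ/kg
Q = 487000 W = 487 kJ/s = 1.7532e+06 kJ/h
ṁ = Q/Δh = 1.7532e+06 / 794.08 = 2207.8 kg/h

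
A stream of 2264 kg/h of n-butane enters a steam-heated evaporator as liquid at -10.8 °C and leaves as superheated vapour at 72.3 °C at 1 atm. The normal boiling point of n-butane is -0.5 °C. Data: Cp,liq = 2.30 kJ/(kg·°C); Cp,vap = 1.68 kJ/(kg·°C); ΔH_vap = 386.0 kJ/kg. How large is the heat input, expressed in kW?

Q = 335 kW

liquid -10.8→-0.5 °C: 23.69 kJ/kg
vaporisation at -0.5 °C: 386 kJ/kg
vapour -0.5→72.3 °C: 122.3 kJ/kg
Δh = 23.69 + 386 + 122.3 = 531.99 kJ/kg
Q = ṁ·Δh = 2264 kg/h × 531.99 kJ/kg = 1.2044e+06 kJ/h
|Q| = 334.57 kW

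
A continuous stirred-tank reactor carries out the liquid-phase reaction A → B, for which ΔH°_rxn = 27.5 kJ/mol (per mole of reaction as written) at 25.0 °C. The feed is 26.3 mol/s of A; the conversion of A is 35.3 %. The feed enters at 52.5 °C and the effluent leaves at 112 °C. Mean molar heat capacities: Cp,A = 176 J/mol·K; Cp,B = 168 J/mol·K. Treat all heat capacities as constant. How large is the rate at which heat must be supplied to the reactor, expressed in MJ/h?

Q_in = 1890 MJ/h

Extent of reaction ξ = 0.353 × 26.3 = 9.2839 mol/s
Reaction term: ξ·ΔH°_rxn = 9.2839 × 27.5 = 255.31 kJ/s
Sensible, feed 52.5→25 °C: -127.29 kJ/s
Outlet flows (mol/s): A 17.016, B 9.2839
Sensible, products 25→112 °C: 396.24 kJ/s
Q = ΔH = 524.26 kJ/s = 524.26 kW
Heat supplied = 1887.3 MJ/h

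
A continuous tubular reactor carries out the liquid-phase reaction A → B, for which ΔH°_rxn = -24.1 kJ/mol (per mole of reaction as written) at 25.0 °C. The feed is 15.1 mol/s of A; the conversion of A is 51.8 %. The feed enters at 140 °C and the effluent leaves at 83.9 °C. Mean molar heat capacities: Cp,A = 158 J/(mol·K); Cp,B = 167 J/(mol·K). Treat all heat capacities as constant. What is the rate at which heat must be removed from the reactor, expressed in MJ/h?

Q_out = 1150 MJ/h

Extent of reaction ξ = 0.518 × 15.1 = 7.8218 mol/s
Reaction term: ξ·ΔH°_rxn = 7.8218 × -24.1 = -188.51 kJ/s
Sensible, feed 140→25 °C: -274.37 kJ/s
Outlet flows (mol/s): A 7.2782, B 7.8218
Sensible, products 25→83.9 °C: 144.67 kJ/s
Q = ΔH = -318.2 kJ/s = -318.2 kW
Heat removed = 1145.5 MJ/h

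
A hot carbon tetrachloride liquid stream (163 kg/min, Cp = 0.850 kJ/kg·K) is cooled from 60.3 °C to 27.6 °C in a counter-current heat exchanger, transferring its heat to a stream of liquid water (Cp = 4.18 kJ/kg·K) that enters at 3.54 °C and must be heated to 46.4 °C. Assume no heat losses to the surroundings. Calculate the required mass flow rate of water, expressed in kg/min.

ṁ_c = 25.3 kg/min

Heat released by hot stream: Q = 163 × 0.850 × (60.3 − 27.6) = 4530.6 kJ/min
Energy balance on cold side (adiabatic exchanger): Q = ṁ_c·Cp_c·(T_c,out − T_c,in)
ṁ_c = 4530.6 / [4.18 × (46.4 − 3.54)] = 25.289 kg/min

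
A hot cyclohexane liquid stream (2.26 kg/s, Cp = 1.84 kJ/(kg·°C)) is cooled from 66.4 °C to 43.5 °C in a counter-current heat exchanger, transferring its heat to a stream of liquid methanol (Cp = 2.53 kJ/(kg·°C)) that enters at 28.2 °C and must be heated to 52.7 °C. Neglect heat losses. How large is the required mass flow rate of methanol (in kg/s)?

ṁ_c = 1.54 kg/s

Heat released by hot stream: Q = 2.26 × 1.84 × (66.4 − 43.5) = 95.227 kJ/s
Energy balance on cold side (adiabatic exchanger): Q = ṁ_c·Cp_c·(T_c,out − T_c,in)
ṁ_c = 95.227 / [2.53 × (52.7 − 28.2)] = 1.5363 kg/s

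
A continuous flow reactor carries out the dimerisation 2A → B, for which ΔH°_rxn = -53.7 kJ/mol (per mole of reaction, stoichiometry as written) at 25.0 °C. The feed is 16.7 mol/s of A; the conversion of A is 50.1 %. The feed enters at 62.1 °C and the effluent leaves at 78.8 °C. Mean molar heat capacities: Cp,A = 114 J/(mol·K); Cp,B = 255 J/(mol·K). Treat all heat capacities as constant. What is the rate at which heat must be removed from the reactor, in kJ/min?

Extent of reaction ξ = 0.501 × 16.7 / 2 = 4.1833 mol/s
Reaction term: ξ·ΔH°_rxn = 4.1833 × -53.7 = -224.65 kJ/s
Sensible, feed 62.1→25 °C: -70.631 kJ/s
Outlet flows (mol/s): A 8.3333, B 4.1833
Sensible, products 25→78.8 °C: 108.5 kJ/s
Q = ΔH = -186.78 kJ/s = -186.78 kW
Heat removed = 11207 kJ/min

Q_out = 11200 kJ/min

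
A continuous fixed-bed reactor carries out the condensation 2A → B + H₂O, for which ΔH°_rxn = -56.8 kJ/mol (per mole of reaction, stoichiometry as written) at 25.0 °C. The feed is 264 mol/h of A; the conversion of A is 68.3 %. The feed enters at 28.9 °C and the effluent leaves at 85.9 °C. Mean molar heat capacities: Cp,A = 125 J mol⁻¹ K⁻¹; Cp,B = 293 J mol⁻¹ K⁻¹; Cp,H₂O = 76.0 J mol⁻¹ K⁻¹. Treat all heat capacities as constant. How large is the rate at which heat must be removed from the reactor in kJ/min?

Extent of reaction ξ = 0.683 × 264 / 2 = 90.156 mol/h
Reaction term: ξ·ΔH°_rxn = 90.156 × -56.8 = -5120.9 kJ/h
Sensible, feed 28.9→25 °C: -128.7 kJ/h
Outlet flows (mol/h): A 83.688, B 90.156, H₂O 90.156
Sensible, products 25→85.9 °C: 2663.1 kJ/h
Q = ΔH = -2586.5 kJ/h = -0.71847 kW
Heat removed = 43.108 kJ/min

Q_out = 43.1 kJ/min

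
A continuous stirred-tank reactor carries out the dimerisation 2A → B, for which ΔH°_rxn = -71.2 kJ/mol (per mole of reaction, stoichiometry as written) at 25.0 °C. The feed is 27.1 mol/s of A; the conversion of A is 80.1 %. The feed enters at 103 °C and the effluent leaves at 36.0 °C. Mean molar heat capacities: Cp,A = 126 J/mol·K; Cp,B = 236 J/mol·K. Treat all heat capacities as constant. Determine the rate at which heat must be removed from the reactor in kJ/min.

Q_out = 60200 kJ/min

Extent of reaction ξ = 0.801 × 27.1 / 2 = 10.854 mol/s
Reaction term: ξ·ΔH°_rxn = 10.854 × -71.2 = -772.77 kJ/s
Sensible, feed 103→25 °C: -266.34 kJ/s
Outlet flows (mol/s): A 5.3929, B 10.854
Sensible, products 25→36.0 °C: 35.65 kJ/s
Q = ΔH = -1003.5 kJ/s = -1003.5 kW
Heat removed = 60208 kJ/min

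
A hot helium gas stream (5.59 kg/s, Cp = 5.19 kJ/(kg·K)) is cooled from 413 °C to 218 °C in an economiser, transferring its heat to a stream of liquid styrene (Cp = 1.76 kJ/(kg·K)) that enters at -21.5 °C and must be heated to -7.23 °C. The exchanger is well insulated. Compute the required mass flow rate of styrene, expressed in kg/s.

ṁ_c = 225 kg/s

Heat released by hot stream: Q = 5.59 × 5.19 × (413 − 218) = 5657.4 kJ/s
Energy balance on cold side (adiabatic exchanger): Q = ṁ_c·Cp_c·(T_c,out − T_c,in)
ṁ_c = 5657.4 / [1.76 × (-7.23 − -21.5)] = 225.26 kg/s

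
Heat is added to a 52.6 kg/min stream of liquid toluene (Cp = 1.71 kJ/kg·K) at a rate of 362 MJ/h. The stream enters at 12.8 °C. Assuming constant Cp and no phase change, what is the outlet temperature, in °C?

T_out = 79.9 °C

Q = 362 MJ/h = 6033.3 kJ/min
ΔT = Q/(ṁ·Cp) = 6033.3/(52.6×1.71) = 67.077 K
T_out = 12.8 + 67.077 = 79.877 °C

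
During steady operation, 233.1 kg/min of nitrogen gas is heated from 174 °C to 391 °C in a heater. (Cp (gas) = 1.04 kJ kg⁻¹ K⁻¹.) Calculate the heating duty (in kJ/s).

Q = 877 kJ/s

Q = ṁ·Cp·ΔT = 233.1 × 1.04 × (391 − 174) = 52606 kJ/min
Converting: 52606 / 60 s = 876.77 kW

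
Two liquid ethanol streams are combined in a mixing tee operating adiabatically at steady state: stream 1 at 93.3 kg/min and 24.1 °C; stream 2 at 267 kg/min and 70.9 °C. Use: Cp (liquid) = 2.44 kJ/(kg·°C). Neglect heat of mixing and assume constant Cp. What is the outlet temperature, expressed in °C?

T_out = 58.8 °C

Adiabatic, steady state ⇒ Σ ṁᵢCp,ᵢ(T_out − Tᵢ) = 0
T_out = Σ ṁᵢCp,ᵢTᵢ / Σ ṁᵢCp,ᵢ
      = 51676 / 879.13 = 58.781 °C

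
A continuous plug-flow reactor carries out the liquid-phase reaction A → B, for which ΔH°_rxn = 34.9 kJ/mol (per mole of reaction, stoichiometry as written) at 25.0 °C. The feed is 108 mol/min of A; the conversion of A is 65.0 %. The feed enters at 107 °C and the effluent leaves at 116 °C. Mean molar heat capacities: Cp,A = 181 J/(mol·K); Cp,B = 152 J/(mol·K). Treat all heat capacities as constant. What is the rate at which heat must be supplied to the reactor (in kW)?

Q_in = 40.7 kW

Extent of reaction ξ = 0.650 × 108 = 70.2 mol/min
Reaction term: ξ·ΔH°_rxn = 70.2 × 34.9 = 2450 kJ/min
Sensible, feed 107→25 °C: -1602.9 kJ/min
Outlet flows (mol/min): A 37.8, B 70.2
Sensible, products 25→116 °C: 1593.6 kJ/min
Q = ΔH = 2440.7 kJ/min = 40.678 kW
Heat supplied = 40.678 kW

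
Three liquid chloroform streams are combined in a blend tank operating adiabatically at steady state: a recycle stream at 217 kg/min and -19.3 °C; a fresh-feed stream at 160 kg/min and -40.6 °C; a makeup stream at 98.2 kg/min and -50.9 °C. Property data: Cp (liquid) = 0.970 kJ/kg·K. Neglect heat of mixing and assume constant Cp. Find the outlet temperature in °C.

T_out = -33.0 °C

Energy balance with Q = 0: Σ ṁᵢCp,ᵢ(T_out − Tᵢ) = 0
Σ ṁᵢCp,ᵢTᵢ = 217×0.970×-19.3 + 160×0.970×-40.6 + 98.2×0.970×-50.9 = -15212
Σ ṁᵢCp,ᵢ = 217×0.970 + 160×0.970 + 98.2×0.970 = 460.94
T_out = -15212 / 460.94 = -33.002 °C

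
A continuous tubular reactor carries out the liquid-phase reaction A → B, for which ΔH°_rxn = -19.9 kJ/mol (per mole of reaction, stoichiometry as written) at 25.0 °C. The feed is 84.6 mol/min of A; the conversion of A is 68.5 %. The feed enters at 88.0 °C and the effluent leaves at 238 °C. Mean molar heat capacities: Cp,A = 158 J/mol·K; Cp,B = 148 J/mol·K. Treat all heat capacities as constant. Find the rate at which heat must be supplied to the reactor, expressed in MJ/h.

Extent of reaction ξ = 0.685 × 84.6 = 57.951 mol/min
Reaction term: ξ·ΔH°_rxn = 57.951 × -19.9 = -1153.2 kJ/min
Sensible, feed 88.0→25 °C: -842.11 kJ/min
Outlet flows (mol/min): A 26.649, B 57.951
Sensible, products 25→238 °C: 2723.7 kJ/min
Q = ΔH = 728.36 kJ/min = 12.139 kW
Heat supplied = 43.702 MJ/h

Q_in = 43.7 MJ/h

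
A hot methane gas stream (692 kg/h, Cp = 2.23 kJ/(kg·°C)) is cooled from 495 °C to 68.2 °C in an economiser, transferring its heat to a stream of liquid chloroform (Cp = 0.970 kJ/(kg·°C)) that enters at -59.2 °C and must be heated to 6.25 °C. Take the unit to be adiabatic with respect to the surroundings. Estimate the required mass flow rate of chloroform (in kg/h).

ṁ_c = 10400 kg/h

Heat released by hot stream: Q = 692 × 2.23 × (495 − 68.2) = 658620 kJ/h
Energy balance on cold side (adiabatic exchanger): Q = ṁ_c·Cp_c·(T_c,out − T_c,in)
ṁ_c = 658620 / [0.970 × (6.25 − -59.2)] = 10374 kg/h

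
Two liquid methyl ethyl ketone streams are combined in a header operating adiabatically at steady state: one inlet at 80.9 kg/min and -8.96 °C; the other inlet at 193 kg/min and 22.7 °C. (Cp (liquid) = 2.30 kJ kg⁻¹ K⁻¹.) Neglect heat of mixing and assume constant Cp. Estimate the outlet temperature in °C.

T_out = 13.3 °C

Adiabatic, steady state ⇒ Σ ṁᵢCp,ᵢ(T_out − Tᵢ) = 0
Σ ṁᵢCp,ᵢTᵢ = 80.9×2.30×-8.96 + 193×2.30×22.7 = 8409.3
Σ ṁᵢCp,ᵢ = 80.9×2.30 + 193×2.30 = 629.97
T_out = 8409.3 / 629.97 = 13.349 °C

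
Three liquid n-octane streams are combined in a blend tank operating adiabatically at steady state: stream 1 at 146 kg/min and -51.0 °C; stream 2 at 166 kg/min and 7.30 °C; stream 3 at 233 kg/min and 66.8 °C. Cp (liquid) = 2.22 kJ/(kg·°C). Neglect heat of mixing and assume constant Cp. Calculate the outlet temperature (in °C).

T_out = 17.1 °C

Energy balance with Q = 0: Σ ṁᵢCp,ᵢ(T_out − Tᵢ) = 0
Σ ṁᵢCp,ᵢTᵢ = 146×2.22×-51.0 + 166×2.22×7.30 + 233×2.22×66.8 = 20713
Σ ṁᵢCp,ᵢ = 146×2.22 + 166×2.22 + 233×2.22 = 1209.9
T_out = 20713 / 1209.9 = 17.12 °C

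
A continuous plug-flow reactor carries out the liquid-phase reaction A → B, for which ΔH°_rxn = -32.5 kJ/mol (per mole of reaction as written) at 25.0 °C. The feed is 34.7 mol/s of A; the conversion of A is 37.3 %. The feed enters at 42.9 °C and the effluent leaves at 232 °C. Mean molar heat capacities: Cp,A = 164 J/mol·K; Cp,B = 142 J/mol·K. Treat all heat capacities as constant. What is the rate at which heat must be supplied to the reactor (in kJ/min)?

Q_in = 35800 kJ/min

Extent of reaction ξ = 0.373 × 34.7 = 12.943 mol/s
Reaction term: ξ·ΔH°_rxn = 12.943 × -32.5 = -420.65 kJ/s
Sensible, feed 42.9→25 °C: -101.87 kJ/s
Outlet flows (mol/s): A 21.757, B 12.943
Sensible, products 25→232 °C: 1119.1 kJ/s
Q = ΔH = 596.54 kJ/s = 596.54 kW
Heat supplied = 35792 kJ/min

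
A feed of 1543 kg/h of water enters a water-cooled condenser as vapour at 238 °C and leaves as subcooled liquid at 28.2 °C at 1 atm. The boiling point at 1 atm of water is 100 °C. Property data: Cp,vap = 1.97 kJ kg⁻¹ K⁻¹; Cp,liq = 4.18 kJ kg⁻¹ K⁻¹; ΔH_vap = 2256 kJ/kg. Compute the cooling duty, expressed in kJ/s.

vapour 238→100 °C: -271.86 kJ/kg
condensation at 100 °C: -2256 kJ/kg
liquid 100→28.2 °C: -300.12 kJ/kg
Δh = -271.86 + -2256 + -300.12 = -2828 kJ/kg
Q = ṁ·Δh = 1543 kg/h × -2828 kJ/kg = -4.3636e+06 kJ/h
|Q| = 1212.1 kW

Q_c = 1210 kJ/s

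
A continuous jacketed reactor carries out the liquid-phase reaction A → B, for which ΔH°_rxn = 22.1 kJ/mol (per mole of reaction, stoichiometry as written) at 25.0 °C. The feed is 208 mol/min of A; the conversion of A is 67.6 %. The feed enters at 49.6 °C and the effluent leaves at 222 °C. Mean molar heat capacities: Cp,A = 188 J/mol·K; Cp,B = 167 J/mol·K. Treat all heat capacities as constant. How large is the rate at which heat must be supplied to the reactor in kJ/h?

Extent of reaction ξ = 0.676 × 208 = 140.61 mol/min
Reaction term: ξ·ΔH°_rxn = 140.61 × 22.1 = 3107.4 kJ/min
Sensible, feed 49.6→25 °C: -961.96 kJ/min
Outlet flows (mol/min): A 67.392, B 140.61
Sensible, products 25→222 °C: 7121.8 kJ/min
Q = ΔH = 9267.3 kJ/min = 154.45 kW
Heat supplied = 556040 kJ/h

Q_in = 556000 kJ/h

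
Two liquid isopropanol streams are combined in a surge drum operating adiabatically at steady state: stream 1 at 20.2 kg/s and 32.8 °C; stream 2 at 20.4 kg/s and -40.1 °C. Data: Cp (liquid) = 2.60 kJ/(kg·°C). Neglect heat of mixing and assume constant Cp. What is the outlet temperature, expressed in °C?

Adiabatic, steady state ⇒ Σ ṁᵢCp,ᵢ(T_out − Tᵢ) = 0
T_out = Σ ṁᵢCp,ᵢTᵢ / Σ ṁᵢCp,ᵢ
      = -404.25 / 105.56 = -3.8296 °C

T_out = -3.83 °C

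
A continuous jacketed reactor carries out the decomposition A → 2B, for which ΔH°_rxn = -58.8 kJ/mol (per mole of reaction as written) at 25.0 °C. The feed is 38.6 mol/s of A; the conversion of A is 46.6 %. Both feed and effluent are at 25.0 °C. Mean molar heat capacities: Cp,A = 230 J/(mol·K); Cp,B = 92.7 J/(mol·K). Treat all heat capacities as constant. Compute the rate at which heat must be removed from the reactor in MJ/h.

Q_out = 3810 MJ/h

Extent of reaction ξ = 0.466 × 38.6 = 17.988 mol/s
Reaction term: ξ·ΔH°_rxn = 17.988 × -58.8 = -1057.7 kJ/s
Q = ΔH = -1057.7 kJ/s = -1057.7 kW
Heat removed = 3807.6 MJ/h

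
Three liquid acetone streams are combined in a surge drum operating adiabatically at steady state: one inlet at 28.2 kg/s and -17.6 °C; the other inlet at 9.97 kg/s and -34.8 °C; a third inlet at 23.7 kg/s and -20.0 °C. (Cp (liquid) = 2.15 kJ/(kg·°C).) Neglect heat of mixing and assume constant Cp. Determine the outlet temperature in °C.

T_out = -21.3 °C

No heat crosses the boundary, so H_out = H_in.
Σ ṁᵢCp,ᵢTᵢ = 28.2×2.15×-17.6 + 9.97×2.15×-34.8 + 23.7×2.15×-20.0 = -2832.1
Σ ṁᵢCp,ᵢ = 28.2×2.15 + 9.97×2.15 + 23.7×2.15 = 133.02
T_out = -2832.1 / 133.02 = -21.291 °C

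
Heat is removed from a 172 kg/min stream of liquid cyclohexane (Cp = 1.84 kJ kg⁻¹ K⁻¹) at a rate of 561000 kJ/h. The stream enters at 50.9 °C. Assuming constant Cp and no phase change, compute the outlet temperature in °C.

Q = 561000 kJ/h = 9350 kJ/min
ΔT = Q/(ṁ·Cp) = 9350/(172×1.84) = 29.544 K
T_out = 50.9 − 29.544 = 21.356 °C

T_out = 21.4 °C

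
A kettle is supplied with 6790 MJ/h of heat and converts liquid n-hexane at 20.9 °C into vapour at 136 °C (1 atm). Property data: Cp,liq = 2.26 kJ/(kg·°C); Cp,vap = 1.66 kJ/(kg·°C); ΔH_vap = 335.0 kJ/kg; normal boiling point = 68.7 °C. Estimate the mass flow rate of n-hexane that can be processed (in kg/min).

Δh = 2.26×(68.7−20.9) + 335.0 + 1.66×(136−68.7) = 554.75 kJ/kg
Q = 6790 MJ/h = 1886.1 kJ/s = 113170 kJ/min
ṁ = Q/Δh = 113170 / 554.75 = 204 kg/min

ṁ = 204 kg/min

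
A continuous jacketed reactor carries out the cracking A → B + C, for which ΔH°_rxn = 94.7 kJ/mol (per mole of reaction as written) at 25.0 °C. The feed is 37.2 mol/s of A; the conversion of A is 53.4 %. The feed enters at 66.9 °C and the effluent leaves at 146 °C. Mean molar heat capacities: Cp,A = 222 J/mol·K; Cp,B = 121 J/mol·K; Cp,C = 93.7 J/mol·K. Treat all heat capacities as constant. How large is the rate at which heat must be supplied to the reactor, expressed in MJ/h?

Q_in = 9060 MJ/h

Extent of reaction ξ = 0.534 × 37.2 = 19.865 mol/s
Reaction term: ξ·ΔH°_rxn = 19.865 × 94.7 = 1881.2 kJ/s
Sensible, feed 66.9→25 °C: -346.03 kJ/s
Outlet flows (mol/s): A 17.335, B 19.865, C 19.865
Sensible, products 25→146 °C: 981.72 kJ/s
Q = ΔH = 2516.9 kJ/s = 2516.9 kW
Heat supplied = 9060.8 MJ/h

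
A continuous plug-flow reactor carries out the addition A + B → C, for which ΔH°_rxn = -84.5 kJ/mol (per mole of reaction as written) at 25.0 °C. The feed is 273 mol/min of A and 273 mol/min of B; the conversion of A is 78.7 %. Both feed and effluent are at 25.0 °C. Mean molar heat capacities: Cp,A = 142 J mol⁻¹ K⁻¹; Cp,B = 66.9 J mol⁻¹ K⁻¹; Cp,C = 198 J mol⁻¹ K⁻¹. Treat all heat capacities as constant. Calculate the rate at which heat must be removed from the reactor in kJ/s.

Q_out = 303 kJ/s

Extent of reaction ξ = 0.787 × 273 = 214.85 mol/min
Reaction term: ξ·ΔH°_rxn = 214.85 × -84.5 = -18155 kJ/min
Q = ΔH = -18155 kJ/min = -302.58 kW
Heat removed = 302.58 kJ/s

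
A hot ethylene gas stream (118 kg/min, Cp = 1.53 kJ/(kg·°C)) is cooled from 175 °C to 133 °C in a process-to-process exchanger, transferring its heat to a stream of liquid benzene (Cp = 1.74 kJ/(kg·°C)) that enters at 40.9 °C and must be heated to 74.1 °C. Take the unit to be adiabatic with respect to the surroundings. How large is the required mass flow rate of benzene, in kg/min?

Heat released by hot stream: Q = 118 × 1.53 × (175 − 133) = 7582.7 kJ/min
Energy balance on cold side (adiabatic exchanger): Q = ṁ_c·Cp_c·(T_c,out − T_c,in)
ṁ_c = 7582.7 / [1.74 × (74.1 − 40.9)] = 131.26 kg/min

ṁ_c = 131 kg/min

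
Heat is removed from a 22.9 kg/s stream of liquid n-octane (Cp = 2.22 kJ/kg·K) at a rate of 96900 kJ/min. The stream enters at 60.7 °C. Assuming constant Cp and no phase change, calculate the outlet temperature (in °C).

Q = 96900 kJ/min = 1615 kJ/s
ΔT = Q/(ṁ·Cp) = 1615/(22.9×2.22) = 31.768 K
T_out = 60.7 − 31.768 = 28.932 °C

T_out = 28.9 °C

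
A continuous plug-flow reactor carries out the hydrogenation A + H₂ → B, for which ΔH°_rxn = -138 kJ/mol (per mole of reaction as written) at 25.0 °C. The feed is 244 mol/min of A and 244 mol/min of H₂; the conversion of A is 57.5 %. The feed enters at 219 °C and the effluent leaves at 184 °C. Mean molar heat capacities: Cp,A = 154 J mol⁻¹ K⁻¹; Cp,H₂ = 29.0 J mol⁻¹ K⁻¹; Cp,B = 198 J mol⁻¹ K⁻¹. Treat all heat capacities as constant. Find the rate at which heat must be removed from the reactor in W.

Q_out = 343000 W

Extent of reaction ξ = 0.575 × 244 = 140.3 mol/min
Reaction term: ξ·ΔH°_rxn = 140.3 × -138 = -19361 kJ/min
Sensible, feed 219→25 °C: -8662.5 kJ/min
Outlet flows (mol/min): A 103.7, H₂ 103.7, B 140.3
Sensible, products 25→184 °C: 7434.3 kJ/min
Q = ΔH = -20590 kJ/min = -343.16 kW
Heat removed = 343160 W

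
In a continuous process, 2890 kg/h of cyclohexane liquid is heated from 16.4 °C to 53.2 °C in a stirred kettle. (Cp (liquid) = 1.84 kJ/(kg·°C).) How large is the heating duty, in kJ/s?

Q = 54.4 kJ/s

Q = ṁ·Cp·ΔT = 2890 × 1.84 × (53.2 − 16.4) = 195690 kJ/h
Converting: 195690 / 3600 s = 54.358 kW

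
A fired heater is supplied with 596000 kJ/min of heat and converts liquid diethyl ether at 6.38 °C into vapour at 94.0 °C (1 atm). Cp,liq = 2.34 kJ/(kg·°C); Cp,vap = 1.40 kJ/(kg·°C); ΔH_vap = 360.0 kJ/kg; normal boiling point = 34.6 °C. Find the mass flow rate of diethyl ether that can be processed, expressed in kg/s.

ṁ = 19.5 kg/s

Δh = 2.34×(34.6−6.38) + 360.0 + 1.40×(94.0−34.6) = 509.19 kJ/kg
Q = 596000 kJ/min = 9933.3 kJ/s = 9933.3 kJ/s
ṁ = Q/Δh = 9933.3 / 509.19 = 19.508 kg/s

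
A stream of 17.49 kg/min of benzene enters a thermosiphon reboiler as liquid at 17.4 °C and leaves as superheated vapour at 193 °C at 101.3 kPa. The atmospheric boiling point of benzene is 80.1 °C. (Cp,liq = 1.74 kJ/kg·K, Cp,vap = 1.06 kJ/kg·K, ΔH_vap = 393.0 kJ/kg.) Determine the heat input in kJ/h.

Q = 652000 kJ/h

liquid 17.4→80.1 °C: 109.1 kJ/kg
vaporisation at 80.1 °C: 393 kJ/kg
vapour 80.1→193 °C: 119.67 kJ/kg
Δh = 109.1 + 393 + 119.67 = 621.77 kJ/kg
Q = ṁ·Δh = 17.49 kg/min × 621.77 kJ/kg = 10875 kJ/min
|Q| = 181.25 kW = 652490 kJ/h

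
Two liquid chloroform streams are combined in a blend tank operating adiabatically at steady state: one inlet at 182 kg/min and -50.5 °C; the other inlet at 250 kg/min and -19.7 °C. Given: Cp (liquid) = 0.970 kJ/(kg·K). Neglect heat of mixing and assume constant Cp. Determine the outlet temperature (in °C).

Energy balance with Q = 0: Σ ṁᵢCp,ᵢ(T_out − Tᵢ) = 0
T_out = Σ ṁᵢCp,ᵢTᵢ / Σ ṁᵢCp,ᵢ
      = -13693 / 419.04 = -32.676 °C

T_out = -32.7 °C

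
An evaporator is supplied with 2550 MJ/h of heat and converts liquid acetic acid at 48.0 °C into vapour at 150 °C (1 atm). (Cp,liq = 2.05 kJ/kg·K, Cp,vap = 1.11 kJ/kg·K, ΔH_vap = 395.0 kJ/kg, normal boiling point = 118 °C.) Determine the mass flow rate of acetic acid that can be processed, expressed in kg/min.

Δh = 2.05×(118−48.0) + 395.0 + 1.11×(150−118) = 574.02 kJ/kg
Q = 2550 MJ/h = 708.33 kJ/s = 42500 kJ/min
ṁ = Q/Δh = 42500 / 574.02 = 74.039 kg/min

ṁ = 74.0 kg/min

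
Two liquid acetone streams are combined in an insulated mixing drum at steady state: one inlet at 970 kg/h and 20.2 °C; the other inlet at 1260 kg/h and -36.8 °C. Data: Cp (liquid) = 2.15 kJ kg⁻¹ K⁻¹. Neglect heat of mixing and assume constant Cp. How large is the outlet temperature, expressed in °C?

Energy balance with Q = 0: Σ ṁᵢCp,ᵢ(T_out − Tᵢ) = 0
T_out = Σ ṁᵢCp,ᵢTᵢ / Σ ṁᵢCp,ᵢ
      = -57564 / 4794.5 = -12.006 °C

T_out = -12.0 °C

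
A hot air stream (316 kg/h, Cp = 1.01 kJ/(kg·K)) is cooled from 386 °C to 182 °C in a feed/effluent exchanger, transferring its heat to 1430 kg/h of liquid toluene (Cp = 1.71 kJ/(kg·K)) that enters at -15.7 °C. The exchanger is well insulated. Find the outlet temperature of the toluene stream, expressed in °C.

Heat released by hot stream: Q = 316 × 1.01 × (386 − 182) = 65109 kJ/h
Energy balance on cold side (adiabatic exchanger): Q = ṁ_c·Cp_c·(T_c,out − T_c,in)
T_c,out = -15.7 + 65109/(1430 × 1.71) = 10.926 °C

T_c,out = 10.9 °C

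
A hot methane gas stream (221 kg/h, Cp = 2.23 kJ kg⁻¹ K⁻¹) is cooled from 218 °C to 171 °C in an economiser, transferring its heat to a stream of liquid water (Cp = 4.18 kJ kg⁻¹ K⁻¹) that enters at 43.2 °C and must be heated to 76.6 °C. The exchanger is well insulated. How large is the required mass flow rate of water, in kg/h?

ṁ_c = 166 kg/h

Heat released by hot stream: Q = 221 × 2.23 × (218 − 171) = 23163 kJ/h
Energy balance on cold side (adiabatic exchanger): Q = ṁ_c·Cp_c·(T_c,out − T_c,in)
ṁ_c = 23163 / [4.18 × (76.6 − 43.2)] = 165.91 kg/h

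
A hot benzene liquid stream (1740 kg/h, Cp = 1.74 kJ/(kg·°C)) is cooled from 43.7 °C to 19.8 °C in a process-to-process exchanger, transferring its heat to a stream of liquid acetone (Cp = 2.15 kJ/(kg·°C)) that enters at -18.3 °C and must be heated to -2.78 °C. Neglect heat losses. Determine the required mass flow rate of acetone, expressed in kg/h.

Heat released by hot stream: Q = 1740 × 1.74 × (43.7 − 19.8) = 72360 kJ/h
Energy balance on cold side (adiabatic exchanger): Q = ṁ_c·Cp_c·(T_c,out − T_c,in)
ṁ_c = 72360 / [2.15 × (-2.78 − -18.3)] = 2168.5 kg/h

ṁ_c = 2170 kg/h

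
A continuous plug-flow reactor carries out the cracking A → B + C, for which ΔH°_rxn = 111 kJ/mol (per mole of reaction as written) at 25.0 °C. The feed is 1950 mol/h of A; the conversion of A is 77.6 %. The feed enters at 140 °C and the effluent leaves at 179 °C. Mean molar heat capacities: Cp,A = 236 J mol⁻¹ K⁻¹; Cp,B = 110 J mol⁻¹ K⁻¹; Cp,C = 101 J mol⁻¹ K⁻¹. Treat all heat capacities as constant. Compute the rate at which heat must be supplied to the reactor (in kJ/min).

Extent of reaction ξ = 0.776 × 1950 = 1513.2 mol/h
Reaction term: ξ·ΔH°_rxn = 1513.2 × 111 = 167970 kJ/h
Sensible, feed 140→25 °C: -52923 kJ/h
Outlet flows (mol/h): A 436.8, B 1513.2, C 1513.2
Sensible, products 25→179 °C: 65045 kJ/h
Q = ΔH = 180090 kJ/h = 50.024 kW
Heat supplied = 3001.5 kJ/min

Q_in = 3000 kJ/min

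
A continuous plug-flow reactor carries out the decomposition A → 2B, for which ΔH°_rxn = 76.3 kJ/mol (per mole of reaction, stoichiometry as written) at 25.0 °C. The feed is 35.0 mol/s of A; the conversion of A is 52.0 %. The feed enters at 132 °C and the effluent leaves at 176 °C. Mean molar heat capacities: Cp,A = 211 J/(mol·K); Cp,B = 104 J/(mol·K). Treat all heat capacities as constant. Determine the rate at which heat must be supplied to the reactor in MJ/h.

Extent of reaction ξ = 0.520 × 35.0 = 18.2 mol/s
Reaction term: ξ·ΔH°_rxn = 18.2 × 76.3 = 1388.7 kJ/s
Sensible, feed 132→25 °C: -790.2 kJ/s
Outlet flows (mol/s): A 16.8, B 36.4
Sensible, products 25→176 °C: 1106.9 kJ/s
Q = ΔH = 1705.4 kJ/s = 1705.4 kW
Heat supplied = 6139.3 MJ/h

Q_in = 6140 MJ/h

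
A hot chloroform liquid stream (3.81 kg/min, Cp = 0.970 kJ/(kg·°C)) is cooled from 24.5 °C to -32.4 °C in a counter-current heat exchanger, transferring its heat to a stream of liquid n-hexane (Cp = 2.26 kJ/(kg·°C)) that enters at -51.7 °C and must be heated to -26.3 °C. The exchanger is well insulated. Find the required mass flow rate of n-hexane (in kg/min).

ṁ_c = 3.66 kg/min

Heat released by hot stream: Q = 3.81 × 0.970 × (24.5 − -32.4) = 210.29 kJ/min
Energy balance on cold side (adiabatic exchanger): Q = ṁ_c·Cp_c·(T_c,out − T_c,in)
ṁ_c = 210.29 / [2.26 × (-26.3 − -51.7)] = 3.6633 kg/min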